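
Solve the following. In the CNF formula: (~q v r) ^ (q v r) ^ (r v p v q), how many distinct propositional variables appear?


Identify each variable that appears in the formula.
Variables found: p, q, r
Count = 3

3


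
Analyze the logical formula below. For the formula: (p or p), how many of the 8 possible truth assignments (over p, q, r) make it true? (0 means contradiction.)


Check all 8 assignments:
p=0, q=0, r=0: 0
p=0, q=0, r=1: 0
p=0, q=1, r=0: 0
p=0, q=1, r=1: 0
p=1, q=0, r=0: 1
p=1, q=0, r=1: 1
p=1, q=1, r=0: 1
p=1, q=1, r=1: 1
Count of True = 4

4


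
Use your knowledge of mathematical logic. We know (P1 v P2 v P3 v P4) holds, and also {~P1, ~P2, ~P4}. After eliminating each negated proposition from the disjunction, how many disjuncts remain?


Original disjuncts (4): P1, P2, P3, P4
Negated (eliminate): ~P1, ~P2, ~P4
Remaining disjuncts: P3
Count = 4 - 3 = 1

1


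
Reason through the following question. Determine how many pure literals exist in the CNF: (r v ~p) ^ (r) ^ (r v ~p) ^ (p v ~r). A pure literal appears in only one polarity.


Check each variable for pure literal status:
p: mixed (not pure)
q: absent (not pure)
r: mixed (not pure)
Pure literal count = 0

0


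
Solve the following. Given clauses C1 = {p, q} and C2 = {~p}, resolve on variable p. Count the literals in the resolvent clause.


Remove p from C1 and ~p from C2.
C1 remainder: {q}
C2 remainder: {}
Union (resolvent): {q}
Resolvent has 1 literal(s).

1


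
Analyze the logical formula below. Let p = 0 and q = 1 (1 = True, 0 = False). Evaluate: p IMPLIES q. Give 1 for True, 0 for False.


p = 0, q = 1
Operation: p IMPLIES q
Evaluate: 0 IMPLIES 1 = 1

1


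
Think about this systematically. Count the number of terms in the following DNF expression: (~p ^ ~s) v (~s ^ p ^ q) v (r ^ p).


A DNF formula is a disjunction of terms (conjunctions).
Terms are separated by v.
Counting the disjuncts: 3 terms.

3


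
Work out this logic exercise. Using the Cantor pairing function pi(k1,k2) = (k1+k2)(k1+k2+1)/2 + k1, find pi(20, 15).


k1 + k2 = 35
(k1+k2)(k1+k2+1)/2 = 35 * 36 / 2 = 630
pi = 630 + 20 = 650

650


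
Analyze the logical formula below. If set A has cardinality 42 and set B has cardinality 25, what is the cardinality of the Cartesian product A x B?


The Cartesian product A x B contains all ordered pairs (a, b).
|A x B| = |A| * |B| = 42 * 25 = 1050

1050


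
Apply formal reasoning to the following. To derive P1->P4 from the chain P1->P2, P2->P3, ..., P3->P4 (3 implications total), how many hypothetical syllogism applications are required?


With 3 implications in a chain connecting 4 propositions:
P1->P2, P2->P3, ..., P3->P4
Steps needed = (number of implications) - 1 = 3 - 1 = 2

2


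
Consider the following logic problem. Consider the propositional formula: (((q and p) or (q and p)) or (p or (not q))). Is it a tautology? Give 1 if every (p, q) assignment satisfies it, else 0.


Check all 4 assignments:
p=0, q=0: 1
p=0, q=1: 0
p=1, q=0: 1
p=1, q=1: 1
Satisfying count = 3/4.
Tautology iff count = 4: no.

0


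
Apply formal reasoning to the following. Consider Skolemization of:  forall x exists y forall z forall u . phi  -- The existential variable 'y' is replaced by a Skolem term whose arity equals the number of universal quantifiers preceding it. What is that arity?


Quantifier prefix: forall x exists y forall z forall u
'y' is existentially quantified at position 2.
Universal variables preceding it: x
Skolem function arity = 1

1


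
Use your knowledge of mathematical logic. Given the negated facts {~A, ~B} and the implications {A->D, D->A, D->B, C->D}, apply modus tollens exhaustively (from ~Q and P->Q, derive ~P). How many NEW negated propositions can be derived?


Initial negated facts: {~A, ~B}
Apply modus tollens to closure:
  ~A and D->A  =>  ~D
  ~D and C->D  =>  ~C
Final negated: {~A, ~B, ~C, ~D}
New negations: {~C, ~D}
Count = 2

2


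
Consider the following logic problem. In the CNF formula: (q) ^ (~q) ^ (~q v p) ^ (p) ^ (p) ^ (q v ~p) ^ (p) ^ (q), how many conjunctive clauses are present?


A CNF formula is a conjunction of clauses.
Clauses are separated by ^.
Counting the conjuncts: 8 clauses.

8


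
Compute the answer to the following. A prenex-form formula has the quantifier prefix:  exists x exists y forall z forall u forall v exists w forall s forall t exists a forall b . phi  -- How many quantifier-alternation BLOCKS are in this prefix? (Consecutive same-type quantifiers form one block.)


Quantifier-type sequence: E E A A A E A A E A  (A=forall, E=exists)
Group into maximal same-type runs:
  Ex2 | Ax3 | Ex1 | Ax2 | Ex1 | Ax1
Number of blocks = 6

6


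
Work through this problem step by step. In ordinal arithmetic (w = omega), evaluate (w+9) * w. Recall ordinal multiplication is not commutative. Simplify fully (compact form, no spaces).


Compute (w+9) * w.
Ordinal * is associative and left-distributive over +, but NOT commutative; for finite n>1, n*w = w but w*n stays w*n.
(w+9) * w = sup{(w+9)*k : k<w} = sup{w*k+9} = w^2 (the +9 tail is absorbed in the limit).
Result = w^2

w^2


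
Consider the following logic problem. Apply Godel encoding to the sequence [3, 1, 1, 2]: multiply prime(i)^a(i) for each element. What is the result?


Encode each element as an exponent of the corresponding prime:
  2^3 = 8
  3^1 = 3
  5^1 = 5
  7^2 = 49
Product = 8 * 3 * 5 * 49 = 5880

5880


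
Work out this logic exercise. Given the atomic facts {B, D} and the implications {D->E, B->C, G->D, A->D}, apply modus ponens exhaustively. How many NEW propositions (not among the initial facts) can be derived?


Initial facts: {B, D}
Apply modus ponens to closure:
  D and D->E  =>  E
  B and B->C  =>  C
Final known: {B, C, D, E}
New propositions: {C, E}
Count = 2

2


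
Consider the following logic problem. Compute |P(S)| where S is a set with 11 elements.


The power set of a set with n elements has 2^n elements.
|P(S)| = 2^11 = 2048

2048


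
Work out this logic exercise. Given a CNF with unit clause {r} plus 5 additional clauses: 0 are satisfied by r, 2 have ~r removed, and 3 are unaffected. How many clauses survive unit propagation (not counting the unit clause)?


Satisfied (removed): 0
Shortened (remain): 2
Unchanged (remain): 3
Remaining = 2 + 3 = 5

5


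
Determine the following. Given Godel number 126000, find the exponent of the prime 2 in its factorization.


Factorize 126000 by dividing by 2 repeatedly.
Division steps: 2 divides 126000 exactly 4 time(s).
Exponent of 2 = 4

4


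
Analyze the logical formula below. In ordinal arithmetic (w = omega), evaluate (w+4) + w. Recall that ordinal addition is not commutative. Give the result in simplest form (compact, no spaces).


Compute (w+4) + w.
Ordinal + is associative but NOT commutative; for finite n>0, n + w = w but w + n stays w+n.
(w+4) + w = w + (4+w) = w + w = w*2 (the finite tail 4 is absorbed by the right w).
Result = w*2

w*2


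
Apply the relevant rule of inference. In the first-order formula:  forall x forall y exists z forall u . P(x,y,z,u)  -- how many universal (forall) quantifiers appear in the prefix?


Quantifier prefix: forall x forall y exists z forall u
Mark each quantifier type:
  U U E U
Universal count = 3, Existential count = 1
Asked for universal (forall) quantifiers: 3

3


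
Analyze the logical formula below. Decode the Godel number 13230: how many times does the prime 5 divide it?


Factorize 13230 by dividing by 5 repeatedly.
Division steps: 5 divides 13230 exactly 1 time(s).
Exponent of 5 = 1

1


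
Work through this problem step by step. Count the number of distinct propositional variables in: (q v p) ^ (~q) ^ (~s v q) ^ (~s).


Identify each variable that appears in the formula.
Variables found: p, q, s
Count = 3

3


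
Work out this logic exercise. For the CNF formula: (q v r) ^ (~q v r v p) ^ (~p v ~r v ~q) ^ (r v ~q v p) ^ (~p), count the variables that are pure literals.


Check each variable for pure literal status:
p: mixed (not pure)
q: mixed (not pure)
r: mixed (not pure)
Pure literal count = 0

0


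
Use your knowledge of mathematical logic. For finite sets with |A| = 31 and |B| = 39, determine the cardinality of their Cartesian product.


The Cartesian product A x B contains all ordered pairs (a, b).
|A x B| = |A| * |B| = 31 * 39 = 1209

1209


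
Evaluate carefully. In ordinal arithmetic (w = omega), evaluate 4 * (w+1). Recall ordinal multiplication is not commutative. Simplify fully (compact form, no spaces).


Compute 4 * (w+1).
Ordinal * is associative and left-distributive over +, but NOT commutative; for finite n>1, n*w = w but w*n stays w*n.
By left-distributivity: 4 * (w+1) = 4*w + 4*1 = w + 4 = w+4.
Result = w+4

w+4


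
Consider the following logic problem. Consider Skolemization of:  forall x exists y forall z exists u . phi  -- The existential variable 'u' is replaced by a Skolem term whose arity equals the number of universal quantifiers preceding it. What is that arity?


Quantifier prefix: forall x exists y forall z exists u
'u' is existentially quantified at position 4.
Universal variables preceding it: x, z
Skolem function arity = 2

2


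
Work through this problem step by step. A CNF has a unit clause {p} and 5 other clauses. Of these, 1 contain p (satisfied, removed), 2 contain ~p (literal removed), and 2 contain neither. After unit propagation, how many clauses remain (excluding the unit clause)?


Satisfied (removed): 1
Shortened (remain): 2
Unchanged (remain): 2
Remaining = 2 + 2 = 4

4


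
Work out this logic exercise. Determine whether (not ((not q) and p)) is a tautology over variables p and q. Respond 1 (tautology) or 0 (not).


Check all 4 assignments:
p=0, q=0: 1
p=0, q=1: 1
p=1, q=0: 0
p=1, q=1: 1
Satisfying count = 3/4.
Tautology iff count = 4: no.

0


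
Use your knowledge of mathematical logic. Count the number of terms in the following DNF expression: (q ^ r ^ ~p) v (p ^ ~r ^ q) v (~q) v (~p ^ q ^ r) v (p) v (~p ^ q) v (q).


A DNF formula is a disjunction of terms (conjunctions).
Terms are separated by v.
Counting the disjuncts: 7 terms.

7


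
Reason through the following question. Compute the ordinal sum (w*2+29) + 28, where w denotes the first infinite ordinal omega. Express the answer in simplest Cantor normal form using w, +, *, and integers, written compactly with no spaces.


Compute (w*2+29) + 28.
Ordinal + is associative but NOT commutative; for finite n>0, n + w = w but w + n stays w+n.
By associativity: (w*2+29) + 28 = w*2 + (29+28) = w*2+57.
Result = w*2+57

w*2+57


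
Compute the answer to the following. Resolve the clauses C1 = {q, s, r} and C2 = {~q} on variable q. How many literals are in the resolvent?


Remove q from C1 and ~q from C2.
C1 remainder: {s, r}
C2 remainder: {}
Union (resolvent): {r, s}
Resolvent has 2 literal(s).

2


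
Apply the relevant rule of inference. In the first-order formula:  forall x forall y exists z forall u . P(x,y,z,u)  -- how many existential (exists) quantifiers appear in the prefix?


Quantifier prefix: forall x forall y exists z forall u
Mark each quantifier type:
  U U E U
Universal count = 3, Existential count = 1
Asked for existential (exists) quantifiers: 1

1


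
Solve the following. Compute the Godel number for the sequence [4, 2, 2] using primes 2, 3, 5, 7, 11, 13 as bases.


Encode each element as an exponent of the corresponding prime:
  2^4 = 16
  3^2 = 9
  5^2 = 25
Product = 16 * 9 * 25 = 3600

3600


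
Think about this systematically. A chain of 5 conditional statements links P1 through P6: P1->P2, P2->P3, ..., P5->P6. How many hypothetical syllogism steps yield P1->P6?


With 5 implications in a chain connecting 6 propositions:
P1->P2, P2->P3, ..., P5->P6
Steps needed = (number of implications) - 1 = 5 - 1 = 4

4


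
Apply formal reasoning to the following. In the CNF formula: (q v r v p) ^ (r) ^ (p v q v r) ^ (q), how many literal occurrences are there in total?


Counting literals in each clause:
Clause 1: 3 literal(s)
Clause 2: 1 literal(s)
Clause 3: 3 literal(s)
Clause 4: 1 literal(s)
Total = 8

8


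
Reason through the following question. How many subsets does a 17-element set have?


The power set of a set with n elements has 2^n elements.
|P(S)| = 2^17 = 131072

131072


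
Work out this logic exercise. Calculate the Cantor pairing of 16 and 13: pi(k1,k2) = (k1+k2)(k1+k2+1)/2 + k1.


k1 + k2 = 29
(k1+k2)(k1+k2+1)/2 = 29 * 30 / 2 = 435
pi = 435 + 16 = 451

451


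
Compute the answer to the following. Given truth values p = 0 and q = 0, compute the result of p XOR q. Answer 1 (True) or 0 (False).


p = 0, q = 0
Operation: p XOR q
Evaluate: 0 XOR 0 = 0

0


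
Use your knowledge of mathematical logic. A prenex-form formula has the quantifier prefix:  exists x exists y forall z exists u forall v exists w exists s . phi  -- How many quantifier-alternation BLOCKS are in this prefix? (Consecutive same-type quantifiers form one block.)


Quantifier-type sequence: E E A E A E E  (A=forall, E=exists)
Group into maximal same-type runs:
  Ex2 | Ax1 | Ex1 | Ax1 | Ex2
Number of blocks = 5

5


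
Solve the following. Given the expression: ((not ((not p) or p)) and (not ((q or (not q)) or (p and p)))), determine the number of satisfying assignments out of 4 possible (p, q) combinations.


Check all 4 assignments:
p=0, q=0: 0
p=0, q=1: 0
p=1, q=0: 0
p=1, q=1: 0
Count of True = 0

0


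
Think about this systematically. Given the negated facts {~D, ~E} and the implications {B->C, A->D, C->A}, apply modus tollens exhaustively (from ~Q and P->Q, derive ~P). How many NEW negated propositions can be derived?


Initial negated facts: {~D, ~E}
Apply modus tollens to closure:
  ~D and A->D  =>  ~A
  ~A and C->A  =>  ~C
  ~C and B->C  =>  ~B
Final negated: {~A, ~B, ~C, ~D, ~E}
New negations: {~A, ~B, ~C}
Count = 3

3


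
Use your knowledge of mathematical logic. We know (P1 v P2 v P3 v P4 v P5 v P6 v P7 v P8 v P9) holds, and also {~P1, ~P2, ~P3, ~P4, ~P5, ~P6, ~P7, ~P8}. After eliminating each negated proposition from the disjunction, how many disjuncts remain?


Original disjuncts (9): P1, P2, P3, P4, P5, P6, P7, P8, P9
Negated (eliminate): ~P1, ~P2, ~P3, ~P4, ~P5, ~P6, ~P7, ~P8
Remaining disjuncts: P9
Count = 9 - 8 = 1

1


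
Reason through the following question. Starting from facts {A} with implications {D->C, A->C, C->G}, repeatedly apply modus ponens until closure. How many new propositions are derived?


Initial facts: {A}
Apply modus ponens to closure:
  A and A->C  =>  C
  C and C->G  =>  G
Final known: {A, C, G}
New propositions: {C, G}
Count = 2

2


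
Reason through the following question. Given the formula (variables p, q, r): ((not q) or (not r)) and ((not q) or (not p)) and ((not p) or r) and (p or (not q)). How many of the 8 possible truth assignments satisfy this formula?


Evaluate all 8 assignments for p, q, r:
p=0, q=0, r=0: 1
p=0, q=0, r=1: 1
p=0, q=1, r=0: 0
p=0, q=1, r=1: 0
p=1, q=0, r=0: 0
p=1, q=0, r=1: 1
p=1, q=1, r=0: 0
p=1, q=1, r=1: 0
Satisfying count = 3

3


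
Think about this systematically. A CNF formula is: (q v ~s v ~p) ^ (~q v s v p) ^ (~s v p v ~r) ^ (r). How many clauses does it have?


A CNF formula is a conjunction of clauses.
Clauses are separated by ^.
Counting the conjuncts: 4 clauses.

4


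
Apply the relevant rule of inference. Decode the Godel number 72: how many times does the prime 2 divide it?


Factorize 72 by dividing by 2 repeatedly.
Division steps: 2 divides 72 exactly 3 time(s).
Exponent of 2 = 3

3


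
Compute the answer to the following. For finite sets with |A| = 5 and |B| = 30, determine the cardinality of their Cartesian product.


The Cartesian product A x B contains all ordered pairs (a, b).
|A x B| = |A| * |B| = 5 * 30 = 150

150


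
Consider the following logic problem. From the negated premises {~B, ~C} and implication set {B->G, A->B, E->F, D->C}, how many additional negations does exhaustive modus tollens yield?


Initial negated facts: {~B, ~C}
Apply modus tollens to closure:
  ~B and A->B  =>  ~A
  ~C and D->C  =>  ~D
Final negated: {~A, ~B, ~C, ~D}
New negations: {~A, ~D}
Count = 2

2


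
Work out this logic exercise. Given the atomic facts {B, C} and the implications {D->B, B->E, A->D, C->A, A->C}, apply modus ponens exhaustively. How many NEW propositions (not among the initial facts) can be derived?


Initial facts: {B, C}
Apply modus ponens to closure:
  B and B->E  =>  E
  C and C->A  =>  A
  A and A->D  =>  D
Final known: {A, B, C, D, E}
New propositions: {A, D, E}
Count = 3

3


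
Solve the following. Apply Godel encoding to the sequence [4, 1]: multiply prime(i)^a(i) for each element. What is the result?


Encode each element as an exponent of the corresponding prime:
  2^4 = 16
  3^1 = 3
Product = 16 * 3 = 48

48


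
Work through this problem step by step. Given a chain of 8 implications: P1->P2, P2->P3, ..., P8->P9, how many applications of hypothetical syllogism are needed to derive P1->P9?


With 8 implications in a chain connecting 9 propositions:
P1->P2, P2->P3, ..., P8->P9
Steps needed = (number of implications) - 1 = 8 - 1 = 7

7


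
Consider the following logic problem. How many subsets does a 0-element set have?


The power set of a set with n elements has 2^n elements.
|P(S)| = 2^0 = 1

1


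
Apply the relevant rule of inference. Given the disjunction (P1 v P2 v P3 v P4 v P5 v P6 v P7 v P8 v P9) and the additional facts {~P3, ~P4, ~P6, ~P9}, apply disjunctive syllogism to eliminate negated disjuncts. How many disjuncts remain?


Original disjuncts (9): P1, P2, P3, P4, P5, P6, P7, P8, P9
Negated (eliminate): ~P3, ~P4, ~P6, ~P9
Remaining disjuncts: P1, P2, P5, P7, P8
Count = 9 - 4 = 5

5


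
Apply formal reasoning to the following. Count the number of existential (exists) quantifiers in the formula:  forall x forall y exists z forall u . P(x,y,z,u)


Quantifier prefix: forall x forall y exists z forall u
Mark each quantifier type:
  U U E U
Universal count = 3, Existential count = 1
Asked for existential (exists) quantifiers: 1

1


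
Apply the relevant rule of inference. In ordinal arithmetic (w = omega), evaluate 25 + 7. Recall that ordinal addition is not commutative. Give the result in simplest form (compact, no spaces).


Compute 25 + 7.
Ordinal + is associative but NOT commutative; for finite n>0, n + w = w but w + n stays w+n.
Both operands finite; ordinal + agrees with natural +: 25 + 7 = 32.
Result = 32

32


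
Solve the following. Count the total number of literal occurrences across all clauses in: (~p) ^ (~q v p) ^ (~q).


Counting literals in each clause:
Clause 1: 1 literal(s)
Clause 2: 2 literal(s)
Clause 3: 1 literal(s)
Total = 4

4


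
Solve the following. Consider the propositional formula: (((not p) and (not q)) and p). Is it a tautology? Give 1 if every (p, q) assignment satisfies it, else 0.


Check all 4 assignments:
p=0, q=0: 0
p=0, q=1: 0
p=1, q=0: 0
p=1, q=1: 0
Satisfying count = 0/4.
Tautology iff count = 4: no.

0


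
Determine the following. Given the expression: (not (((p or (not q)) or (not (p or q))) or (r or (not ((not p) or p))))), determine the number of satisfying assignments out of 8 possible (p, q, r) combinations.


Check all 8 assignments:
p=0, q=0, r=0: 0
p=0, q=0, r=1: 0
p=0, q=1, r=0: 1
p=0, q=1, r=1: 0
p=1, q=0, r=0: 0
p=1, q=0, r=1: 0
p=1, q=1, r=0: 0
p=1, q=1, r=1: 0
Count of True = 1

1


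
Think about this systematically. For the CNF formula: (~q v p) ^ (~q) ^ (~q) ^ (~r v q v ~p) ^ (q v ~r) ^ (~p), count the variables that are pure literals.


Check each variable for pure literal status:
p: mixed (not pure)
q: mixed (not pure)
r: pure negative
Pure literal count = 1

1


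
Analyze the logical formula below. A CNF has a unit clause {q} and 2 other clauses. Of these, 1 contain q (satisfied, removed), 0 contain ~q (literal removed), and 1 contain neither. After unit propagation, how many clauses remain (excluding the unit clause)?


Satisfied (removed): 1
Shortened (remain): 0
Unchanged (remain): 1
Remaining = 0 + 1 = 1

1


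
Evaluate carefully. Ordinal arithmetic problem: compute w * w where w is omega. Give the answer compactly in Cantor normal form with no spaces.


Compute w * w.
Ordinal * is associative and left-distributive over +, but NOT commutative; for finite n>1, n*w = w but w*n stays w*n.
w * w = w^2 by definition.
Result = w^2

w^2


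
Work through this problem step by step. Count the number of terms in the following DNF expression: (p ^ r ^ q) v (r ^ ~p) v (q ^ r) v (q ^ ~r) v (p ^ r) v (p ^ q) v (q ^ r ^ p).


A DNF formula is a disjunction of terms (conjunctions).
Terms are separated by v.
Counting the disjuncts: 7 terms.

7


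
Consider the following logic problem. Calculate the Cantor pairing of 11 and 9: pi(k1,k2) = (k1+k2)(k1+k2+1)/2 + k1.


k1 + k2 = 20
(k1+k2)(k1+k2+1)/2 = 20 * 21 / 2 = 210
pi = 210 + 11 = 221

221


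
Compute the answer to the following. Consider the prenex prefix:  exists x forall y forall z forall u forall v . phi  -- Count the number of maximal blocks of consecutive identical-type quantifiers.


Quantifier-type sequence: E A A A A  (A=forall, E=exists)
Group into maximal same-type runs:
  Ex1 | Ax4
Number of blocks = 2

2


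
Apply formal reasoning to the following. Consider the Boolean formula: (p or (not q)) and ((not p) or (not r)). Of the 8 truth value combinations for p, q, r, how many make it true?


Evaluate all 8 assignments for p, q, r:
p=0, q=0, r=0: 1
p=0, q=0, r=1: 1
p=0, q=1, r=0: 0
p=0, q=1, r=1: 0
p=1, q=0, r=0: 1
p=1, q=0, r=1: 0
p=1, q=1, r=0: 1
p=1, q=1, r=1: 0
Satisfying count = 4

4


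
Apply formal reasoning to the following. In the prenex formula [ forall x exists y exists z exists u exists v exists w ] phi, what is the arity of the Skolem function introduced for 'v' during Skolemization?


Quantifier prefix: forall x exists y exists z exists u exists v exists w
'v' is existentially quantified at position 5.
Universal variables preceding it: x
Skolem function arity = 1

1


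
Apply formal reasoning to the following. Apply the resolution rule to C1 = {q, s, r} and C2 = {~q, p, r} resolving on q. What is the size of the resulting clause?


Remove q from C1 and ~q from C2.
C1 remainder: {s, r}
C2 remainder: {p, r}
Union (resolvent): {p, r, s}
Resolvent has 3 literal(s).

3


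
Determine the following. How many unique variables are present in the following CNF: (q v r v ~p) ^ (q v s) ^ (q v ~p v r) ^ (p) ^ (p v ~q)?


Identify each variable that appears in the formula.
Variables found: p, q, r, s
Count = 4

4


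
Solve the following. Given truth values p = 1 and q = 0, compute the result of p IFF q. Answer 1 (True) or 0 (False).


p = 1, q = 0
Operation: p IFF q
Evaluate: 1 IFF 0 = 0

0


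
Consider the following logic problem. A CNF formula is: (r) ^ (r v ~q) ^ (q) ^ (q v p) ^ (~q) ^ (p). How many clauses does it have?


A CNF formula is a conjunction of clauses.
Clauses are separated by ^.
Counting the conjuncts: 6 clauses.

6


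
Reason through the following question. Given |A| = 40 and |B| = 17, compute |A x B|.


The Cartesian product A x B contains all ordered pairs (a, b).
|A x B| = |A| * |B| = 40 * 17 = 680

680


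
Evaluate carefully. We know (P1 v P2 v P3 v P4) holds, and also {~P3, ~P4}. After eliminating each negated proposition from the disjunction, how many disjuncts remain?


Original disjuncts (4): P1, P2, P3, P4
Negated (eliminate): ~P3, ~P4
Remaining disjuncts: P1, P2
Count = 4 - 2 = 2

2


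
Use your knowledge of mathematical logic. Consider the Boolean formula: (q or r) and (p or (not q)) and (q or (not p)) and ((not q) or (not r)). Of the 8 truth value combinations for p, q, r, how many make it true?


Evaluate all 8 assignments for p, q, r:
p=0, q=0, r=0: 0
p=0, q=0, r=1: 1
p=0, q=1, r=0: 0
p=0, q=1, r=1: 0
p=1, q=0, r=0: 0
p=1, q=0, r=1: 0
p=1, q=1, r=0: 1
p=1, q=1, r=1: 0
Satisfying count = 2

2


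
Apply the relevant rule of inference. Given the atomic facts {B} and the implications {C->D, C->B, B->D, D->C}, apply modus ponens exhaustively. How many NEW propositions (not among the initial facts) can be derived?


Initial facts: {B}
Apply modus ponens to closure:
  B and B->D  =>  D
  D and D->C  =>  C
Final known: {B, C, D}
New propositions: {C, D}
Count = 2

2


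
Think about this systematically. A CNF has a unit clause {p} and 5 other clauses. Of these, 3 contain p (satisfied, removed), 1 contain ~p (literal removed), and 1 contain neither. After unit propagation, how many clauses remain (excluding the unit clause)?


Satisfied (removed): 3
Shortened (remain): 1
Unchanged (remain): 1
Remaining = 1 + 1 = 2

2


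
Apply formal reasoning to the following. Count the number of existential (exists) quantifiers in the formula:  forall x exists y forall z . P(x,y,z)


Quantifier prefix: forall x exists y forall z
Mark each quantifier type:
  U E U
Universal count = 2, Existential count = 1
Asked for existential (exists) quantifiers: 1

1


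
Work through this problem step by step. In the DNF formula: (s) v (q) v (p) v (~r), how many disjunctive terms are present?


A DNF formula is a disjunction of terms (conjunctions).
Terms are separated by v.
Counting the disjuncts: 4 terms.

4


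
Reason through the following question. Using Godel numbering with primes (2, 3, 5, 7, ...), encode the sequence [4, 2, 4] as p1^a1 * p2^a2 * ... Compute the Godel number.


Encode each element as an exponent of the corresponding prime:
  2^4 = 16
  3^2 = 9
  5^4 = 625
Product = 16 * 9 * 625 = 90000

90000


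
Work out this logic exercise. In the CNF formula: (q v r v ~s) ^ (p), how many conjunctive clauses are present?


A CNF formula is a conjunction of clauses.
Clauses are separated by ^.
Counting the conjuncts: 2 clauses.

2


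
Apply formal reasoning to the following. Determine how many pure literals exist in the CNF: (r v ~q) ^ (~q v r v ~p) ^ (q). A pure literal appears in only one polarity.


Check each variable for pure literal status:
p: pure negative
q: mixed (not pure)
r: pure positive
Pure literal count = 2

2


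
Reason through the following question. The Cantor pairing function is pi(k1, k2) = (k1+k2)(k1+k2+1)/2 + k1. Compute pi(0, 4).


k1 + k2 = 4
(k1+k2)(k1+k2+1)/2 = 4 * 5 / 2 = 10
pi = 10 + 0 = 10

10


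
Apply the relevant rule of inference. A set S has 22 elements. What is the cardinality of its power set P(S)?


The power set of a set with n elements has 2^n elements.
|P(S)| = 2^22 = 4194304

4194304


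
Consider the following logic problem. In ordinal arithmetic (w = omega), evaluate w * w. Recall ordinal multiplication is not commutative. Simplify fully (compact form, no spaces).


Compute w * w.
Ordinal * is associative and left-distributive over +, but NOT commutative; for finite n>1, n*w = w but w*n stays w*n.
w * w = w^2 by definition.
Result = w^2

w^2


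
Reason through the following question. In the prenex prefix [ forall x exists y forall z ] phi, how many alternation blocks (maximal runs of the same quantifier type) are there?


Quantifier-type sequence: A E A  (A=forall, E=exists)
Group into maximal same-type runs:
  Ax1 | Ex1 | Ax1
Number of blocks = 3

3


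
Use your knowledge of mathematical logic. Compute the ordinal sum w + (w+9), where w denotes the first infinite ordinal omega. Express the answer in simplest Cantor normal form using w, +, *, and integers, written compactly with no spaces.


Compute w + (w+9).
Ordinal + is associative but NOT commutative; for finite n>0, n + w = w but w + n stays w+n.
w + (w+9) = (w+w) + 9 = w*2+9.
Result = w*2+9

w*2+9


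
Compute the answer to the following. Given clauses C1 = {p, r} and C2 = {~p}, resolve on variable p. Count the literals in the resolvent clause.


Remove p from C1 and ~p from C2.
C1 remainder: {r}
C2 remainder: {}
Union (resolvent): {r}
Resolvent has 1 literal(s).

1


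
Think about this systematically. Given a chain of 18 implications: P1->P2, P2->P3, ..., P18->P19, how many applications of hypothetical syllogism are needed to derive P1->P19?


With 18 implications in a chain connecting 19 propositions:
P1->P2, P2->P3, ..., P18->P19
Steps needed = (number of implications) - 1 = 18 - 1 = 17

17


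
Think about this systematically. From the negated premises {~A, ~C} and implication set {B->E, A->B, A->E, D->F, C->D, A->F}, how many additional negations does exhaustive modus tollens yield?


Initial negated facts: {~A, ~C}
Apply modus tollens to closure:
  (no implication fires)
Final negated: {~A, ~C}
New negations: {(none)}
Count = 0

0


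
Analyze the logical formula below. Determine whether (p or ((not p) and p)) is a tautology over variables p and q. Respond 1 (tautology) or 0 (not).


Check all 4 assignments:
p=0, q=0: 0
p=0, q=1: 0
p=1, q=0: 1
p=1, q=1: 1
Satisfying count = 2/4.
Tautology iff count = 4: no.

0


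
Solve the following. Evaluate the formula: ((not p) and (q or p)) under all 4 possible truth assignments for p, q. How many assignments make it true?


Check all 4 assignments:
p=0, q=0: 0
p=0, q=1: 1
p=1, q=0: 0
p=1, q=1: 0
Count of True = 1

1


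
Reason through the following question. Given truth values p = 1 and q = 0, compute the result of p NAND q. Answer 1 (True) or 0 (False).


p = 1, q = 0
Operation: p NAND q
Evaluate: 1 NAND 0 = 1

1


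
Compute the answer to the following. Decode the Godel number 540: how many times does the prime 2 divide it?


Factorize 540 by dividing by 2 repeatedly.
Division steps: 2 divides 540 exactly 2 time(s).
Exponent of 2 = 2

2


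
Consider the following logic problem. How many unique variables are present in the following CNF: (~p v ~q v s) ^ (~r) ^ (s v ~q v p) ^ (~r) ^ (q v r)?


Identify each variable that appears in the formula.
Variables found: p, q, r, s
Count = 4

4


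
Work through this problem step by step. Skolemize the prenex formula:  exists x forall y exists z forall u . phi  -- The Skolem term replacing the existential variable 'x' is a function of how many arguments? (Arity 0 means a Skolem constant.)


Quantifier prefix: exists x forall y exists z forall u
'x' is existentially quantified at position 1.
No universal quantifiers precede it.
Skolem function arity = 0 (a Skolem constant)

0


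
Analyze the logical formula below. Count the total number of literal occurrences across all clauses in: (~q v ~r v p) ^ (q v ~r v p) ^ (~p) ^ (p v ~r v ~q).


Counting literals in each clause:
Clause 1: 3 literal(s)
Clause 2: 3 literal(s)
Clause 3: 1 literal(s)
Clause 4: 3 literal(s)
Total = 10

10


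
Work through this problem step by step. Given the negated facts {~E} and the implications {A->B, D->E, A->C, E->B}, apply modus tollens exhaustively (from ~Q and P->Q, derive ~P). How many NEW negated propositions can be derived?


Initial negated facts: {~E}
Apply modus tollens to closure:
  ~E and D->E  =>  ~D
Final negated: {~D, ~E}
New negations: {~D}
Count = 1

1


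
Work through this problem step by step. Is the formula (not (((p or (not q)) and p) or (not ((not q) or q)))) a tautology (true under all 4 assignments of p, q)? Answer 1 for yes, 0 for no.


Check all 4 assignments:
p=0, q=0: 1
p=0, q=1: 1
p=1, q=0: 0
p=1, q=1: 0
Satisfying count = 2/4.
Tautology iff count = 4: no.

0


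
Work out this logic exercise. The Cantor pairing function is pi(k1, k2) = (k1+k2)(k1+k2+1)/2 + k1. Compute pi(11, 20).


k1 + k2 = 31
(k1+k2)(k1+k2+1)/2 = 31 * 32 / 2 = 496
pi = 496 + 11 = 507

507


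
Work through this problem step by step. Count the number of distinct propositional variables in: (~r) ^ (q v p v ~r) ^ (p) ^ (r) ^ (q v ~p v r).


Identify each variable that appears in the formula.
Variables found: p, q, r
Count = 3

3


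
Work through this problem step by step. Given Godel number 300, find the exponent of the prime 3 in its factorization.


Factorize 300 by dividing by 3 repeatedly.
Division steps: 3 divides 300 exactly 1 time(s).
Exponent of 3 = 1

1


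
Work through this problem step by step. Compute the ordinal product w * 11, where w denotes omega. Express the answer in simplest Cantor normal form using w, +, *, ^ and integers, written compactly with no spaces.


Compute w * 11.
Ordinal * is associative and left-distributive over +, but NOT commutative; for finite n>1, n*w = w but w*n stays w*n.
w * 11 means 11 copies of w concatenated: w*11.
Result = w*11

w*11


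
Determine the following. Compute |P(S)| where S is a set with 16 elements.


The power set of a set with n elements has 2^n elements.
|P(S)| = 2^16 = 65536

65536


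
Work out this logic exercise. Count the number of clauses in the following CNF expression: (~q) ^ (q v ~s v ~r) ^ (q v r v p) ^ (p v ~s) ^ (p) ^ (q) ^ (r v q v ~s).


A CNF formula is a conjunction of clauses.
Clauses are separated by ^.
Counting the conjuncts: 7 clauses.

7


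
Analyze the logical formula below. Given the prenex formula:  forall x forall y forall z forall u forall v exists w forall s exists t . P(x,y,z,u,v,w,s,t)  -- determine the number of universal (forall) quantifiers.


Quantifier prefix: forall x forall y forall z forall u forall v exists w forall s exists t
Mark each quantifier type:
  U U U U U E U E
Universal count = 6, Existential count = 2
Asked for universal (forall) quantifiers: 6

6


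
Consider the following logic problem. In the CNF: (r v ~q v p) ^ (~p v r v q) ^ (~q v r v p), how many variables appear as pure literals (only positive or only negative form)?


Check each variable for pure literal status:
p: mixed (not pure)
q: mixed (not pure)
r: pure positive
Pure literal count = 1

1


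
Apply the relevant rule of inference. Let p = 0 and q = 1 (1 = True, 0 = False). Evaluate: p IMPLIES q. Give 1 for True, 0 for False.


p = 0, q = 1
Operation: p IMPLIES q
Evaluate: 0 IMPLIES 1 = 1

1


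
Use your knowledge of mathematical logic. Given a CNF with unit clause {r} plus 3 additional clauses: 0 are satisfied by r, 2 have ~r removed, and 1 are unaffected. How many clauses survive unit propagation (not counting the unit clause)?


Satisfied (removed): 0
Shortened (remain): 2
Unchanged (remain): 1
Remaining = 2 + 1 = 3

3


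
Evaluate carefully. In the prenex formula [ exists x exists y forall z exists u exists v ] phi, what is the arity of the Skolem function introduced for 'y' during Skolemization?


Quantifier prefix: exists x exists y forall z exists u exists v
'y' is existentially quantified at position 2.
No universal quantifiers precede it.
Skolem function arity = 0 (a Skolem constant)

0


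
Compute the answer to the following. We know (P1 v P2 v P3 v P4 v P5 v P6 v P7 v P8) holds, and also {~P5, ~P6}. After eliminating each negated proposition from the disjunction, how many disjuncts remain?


Original disjuncts (8): P1, P2, P3, P4, P5, P6, P7, P8
Negated (eliminate): ~P5, ~P6
Remaining disjuncts: P1, P2, P3, P4, P7, P8
Count = 8 - 2 = 6

6


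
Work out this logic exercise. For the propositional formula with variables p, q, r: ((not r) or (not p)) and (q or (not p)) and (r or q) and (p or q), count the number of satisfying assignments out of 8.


Evaluate all 8 assignments for p, q, r:
p=0, q=0, r=0: 0
p=0, q=0, r=1: 0
p=0, q=1, r=0: 1
p=0, q=1, r=1: 1
p=1, q=0, r=0: 0
p=1, q=0, r=1: 0
p=1, q=1, r=0: 1
p=1, q=1, r=1: 0
Satisfying count = 3

3


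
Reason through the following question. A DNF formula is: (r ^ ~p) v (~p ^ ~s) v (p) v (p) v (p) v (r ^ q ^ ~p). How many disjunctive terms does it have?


A DNF formula is a disjunction of terms (conjunctions).
Terms are separated by v.
Counting the disjuncts: 6 terms.

6


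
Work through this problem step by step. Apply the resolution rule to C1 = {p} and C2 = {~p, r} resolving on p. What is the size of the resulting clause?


Remove p from C1 and ~p from C2.
C1 remainder: {}
C2 remainder: {r}
Union (resolvent): {r}
Resolvent has 1 literal(s).

1


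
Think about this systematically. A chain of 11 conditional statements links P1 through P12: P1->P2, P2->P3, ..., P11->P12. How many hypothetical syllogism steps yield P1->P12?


With 11 implications in a chain connecting 12 propositions:
P1->P2, P2->P3, ..., P11->P12
Steps needed = (number of implications) - 1 = 11 - 1 = 10

10


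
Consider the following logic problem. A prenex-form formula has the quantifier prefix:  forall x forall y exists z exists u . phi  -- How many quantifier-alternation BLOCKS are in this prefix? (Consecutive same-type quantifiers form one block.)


Quantifier-type sequence: A A E E  (A=forall, E=exists)
Group into maximal same-type runs:
  Ax2 | Ex2
Number of blocks = 2

2


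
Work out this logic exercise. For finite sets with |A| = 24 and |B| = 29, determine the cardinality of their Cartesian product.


The Cartesian product A x B contains all ordered pairs (a, b).
|A x B| = |A| * |B| = 24 * 29 = 696

696


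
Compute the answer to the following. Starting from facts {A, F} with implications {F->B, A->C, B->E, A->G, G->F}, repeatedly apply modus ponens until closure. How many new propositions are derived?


Initial facts: {A, F}
Apply modus ponens to closure:
  F and F->B  =>  B
  A and A->C  =>  C
  B and B->E  =>  E
  A and A->G  =>  G
Final known: {A, B, C, E, F, G}
New propositions: {B, C, E, G}
Count = 4

4


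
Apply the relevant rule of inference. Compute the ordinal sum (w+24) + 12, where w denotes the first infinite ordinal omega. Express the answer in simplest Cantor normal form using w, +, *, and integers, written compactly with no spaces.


Compute (w+24) + 12.
Ordinal + is associative but NOT commutative; for finite n>0, n + w = w but w + n stays w+n.
By associativity: (w+24) + 12 = w + (24+12) = w+36.
Result = w+36

w+36


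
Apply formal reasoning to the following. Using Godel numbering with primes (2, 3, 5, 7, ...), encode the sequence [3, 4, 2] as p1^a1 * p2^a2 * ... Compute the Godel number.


Encode each element as an exponent of the corresponding prime:
  2^3 = 8
  3^4 = 81
  5^2 = 25
Product = 8 * 81 * 25 = 16200

16200


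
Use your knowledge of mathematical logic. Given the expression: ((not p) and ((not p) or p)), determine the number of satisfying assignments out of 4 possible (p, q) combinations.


Check all 4 assignments:
p=0, q=0: 1
p=0, q=1: 1
p=1, q=0: 0
p=1, q=1: 0
Count of True = 2

2


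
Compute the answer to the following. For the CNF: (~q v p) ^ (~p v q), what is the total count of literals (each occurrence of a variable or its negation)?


Counting literals in each clause:
Clause 1: 2 literal(s)
Clause 2: 2 literal(s)
Total = 4

4


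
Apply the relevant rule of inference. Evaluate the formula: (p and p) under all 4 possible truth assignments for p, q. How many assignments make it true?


Check all 4 assignments:
p=0, q=0: 0
p=0, q=1: 0
p=1, q=0: 1
p=1, q=1: 1
Count of True = 2

2


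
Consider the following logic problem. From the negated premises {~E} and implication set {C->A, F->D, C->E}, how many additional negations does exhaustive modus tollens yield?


Initial negated facts: {~E}
Apply modus tollens to closure:
  ~E and C->E  =>  ~C
Final negated: {~C, ~E}
New negations: {~C}
Count = 1

1


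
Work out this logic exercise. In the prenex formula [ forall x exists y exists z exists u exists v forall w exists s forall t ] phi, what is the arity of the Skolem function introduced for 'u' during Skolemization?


Quantifier prefix: forall x exists y exists z exists u exists v forall w exists s forall t
'u' is existentially quantified at position 4.
Universal variables preceding it: x
Skolem function arity = 1

1


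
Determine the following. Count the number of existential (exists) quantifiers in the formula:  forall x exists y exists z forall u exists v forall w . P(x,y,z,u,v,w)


Quantifier prefix: forall x exists y exists z forall u exists v forall w
Mark each quantifier type:
  U E E U E U
Universal count = 3, Existential count = 3
Asked for existential (exists) quantifiers: 3

3
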